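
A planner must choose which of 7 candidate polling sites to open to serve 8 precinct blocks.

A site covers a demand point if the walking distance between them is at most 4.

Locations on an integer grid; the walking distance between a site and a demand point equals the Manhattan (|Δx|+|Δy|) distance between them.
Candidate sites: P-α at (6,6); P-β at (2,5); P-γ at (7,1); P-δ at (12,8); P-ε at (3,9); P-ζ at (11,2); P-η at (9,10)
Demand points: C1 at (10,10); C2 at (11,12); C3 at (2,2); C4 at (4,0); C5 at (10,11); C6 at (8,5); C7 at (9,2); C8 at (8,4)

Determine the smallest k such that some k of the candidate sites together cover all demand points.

4

Coverage sets (demand points within 4 of each site):
  P-α: {C6, C8}
  P-β: {C3}
  P-γ: {C4, C7, C8}
  P-δ: {C1}
  P-ε: {}
  P-ζ: {C7}
  P-η: {C1, C2, C5}
No 3 sites suffice: every size-3 union leaves at least one demand point uncovered.
But {P-α, P-β, P-γ, P-η} covers everything, so the minimum is 4.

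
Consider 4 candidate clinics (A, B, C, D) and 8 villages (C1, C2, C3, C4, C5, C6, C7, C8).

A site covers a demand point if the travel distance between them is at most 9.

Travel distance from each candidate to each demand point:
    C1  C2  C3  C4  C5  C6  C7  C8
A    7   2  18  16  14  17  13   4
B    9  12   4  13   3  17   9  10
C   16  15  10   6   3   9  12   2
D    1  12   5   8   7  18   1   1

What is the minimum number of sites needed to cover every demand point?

Coverage sets (demand points within 9 of each site):
  A: {C1, C2, C8}
  B: {C1, C3, C5, C7}
  C: {C4, C5, C6, C8}
  D: {C1, C3, C4, C5, C7, C8}
No 2 sites suffice: every size-2 union leaves at least one demand point uncovered.
But {A, B, C} covers everything, so the minimum is 3.

3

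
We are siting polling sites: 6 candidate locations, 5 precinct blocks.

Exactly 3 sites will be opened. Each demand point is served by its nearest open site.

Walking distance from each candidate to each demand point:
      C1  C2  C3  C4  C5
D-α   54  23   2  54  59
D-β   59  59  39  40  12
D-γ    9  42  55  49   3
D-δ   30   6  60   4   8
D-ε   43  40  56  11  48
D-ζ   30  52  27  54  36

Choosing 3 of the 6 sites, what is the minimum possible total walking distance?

Open {D-α, D-γ, D-δ}.
  C1→D-γ 9, C2→D-δ 6, C3→D-α 2, C4→D-δ 4, C5→D-γ 3  ⇒ total 24.
Compare {D-α, D-γ, D-ε}: total 48.
Compare {D-γ, D-δ, D-ζ}: total 49.
No size-3 selection does better; minimum is 24.

24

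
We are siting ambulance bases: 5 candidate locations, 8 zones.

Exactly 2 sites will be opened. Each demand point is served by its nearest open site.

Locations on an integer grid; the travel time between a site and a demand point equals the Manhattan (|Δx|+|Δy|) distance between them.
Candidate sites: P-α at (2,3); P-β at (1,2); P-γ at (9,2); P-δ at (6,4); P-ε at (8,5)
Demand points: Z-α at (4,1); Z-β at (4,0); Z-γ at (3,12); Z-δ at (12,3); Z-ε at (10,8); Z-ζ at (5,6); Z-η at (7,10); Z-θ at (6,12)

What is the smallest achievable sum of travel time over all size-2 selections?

49

Open {P-α, P-ε}.
  Z-α→P-α 4, Z-β→P-α 5, Z-γ→P-α 10, Z-δ→P-ε 6, Z-ε→P-ε 5, Z-ζ→P-ε 4, Z-η→P-ε 6, Z-θ→P-ε 9  ⇒ total 49.
Compare {P-δ, P-ε}: total 50.
Compare {P-β, P-ε}: total 51.
No size-2 selection does better; minimum is 49.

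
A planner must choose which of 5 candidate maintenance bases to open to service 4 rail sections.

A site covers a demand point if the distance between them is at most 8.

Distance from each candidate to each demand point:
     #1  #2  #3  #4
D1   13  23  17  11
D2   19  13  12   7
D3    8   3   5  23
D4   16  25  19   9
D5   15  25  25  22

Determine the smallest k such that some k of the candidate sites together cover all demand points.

Coverage sets (demand points within 8 of each site):
  D1: {}
  D2: {#4}
  D3: {#1, #2, #3}
  D4: {}
  D5: {}
No single site covers all 4 demand points.
But {D2, D3} covers everything, so the minimum is 2.

2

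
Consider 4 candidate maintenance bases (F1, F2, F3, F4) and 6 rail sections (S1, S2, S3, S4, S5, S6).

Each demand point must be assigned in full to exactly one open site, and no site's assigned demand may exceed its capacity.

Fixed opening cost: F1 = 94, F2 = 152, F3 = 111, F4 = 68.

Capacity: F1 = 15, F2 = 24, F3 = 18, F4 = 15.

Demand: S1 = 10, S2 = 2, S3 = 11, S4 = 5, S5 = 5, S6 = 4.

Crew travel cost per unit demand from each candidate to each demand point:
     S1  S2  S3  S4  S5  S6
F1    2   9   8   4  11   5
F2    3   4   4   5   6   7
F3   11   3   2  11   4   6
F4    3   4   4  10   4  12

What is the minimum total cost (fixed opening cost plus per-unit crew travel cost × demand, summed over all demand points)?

Open {F2, F4}; cheapest assignment that respects the capacities:
  F2 (cap 24, load 22): S2, S3, S4, S6 — cost 2×4 + 11×4 + 5×5 + 4×7 = 105
  F4 (cap 15, load 15): S1, S5 — cost 10×3 + 5×4 = 50
  Shipping 155, fixed 220 → total 375.
  Any other capacity-feasible assignment to {F2, F4} ships for at least 155.
Compare {F1, F3, F4}: its best feasible assignment gives total 385.
Compare {F1, F2}: its best feasible assignment gives total 393.
Every other set of open sites that can feasibly serve all demand totals ≥ 385 even under its best assignment. Minimum: 375.

375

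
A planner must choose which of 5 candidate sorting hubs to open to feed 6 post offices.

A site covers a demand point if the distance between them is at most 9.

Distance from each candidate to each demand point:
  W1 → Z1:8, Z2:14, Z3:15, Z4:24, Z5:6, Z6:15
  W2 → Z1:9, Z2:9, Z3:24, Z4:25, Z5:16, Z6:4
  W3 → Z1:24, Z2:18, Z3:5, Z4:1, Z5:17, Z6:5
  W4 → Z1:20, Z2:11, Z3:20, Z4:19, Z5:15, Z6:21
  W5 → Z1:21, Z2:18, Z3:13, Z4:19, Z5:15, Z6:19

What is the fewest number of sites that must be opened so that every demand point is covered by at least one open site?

Coverage sets (demand points within 9 of each site):
  W1: {Z1, Z5}
  W2: {Z1, Z2, Z6}
  W3: {Z3, Z4, Z6}
  W4: {}
  W5: {}
No 2 sites suffice: every size-2 union leaves at least one demand point uncovered.
But {W1, W2, W3} covers everything, so the minimum is 3.

3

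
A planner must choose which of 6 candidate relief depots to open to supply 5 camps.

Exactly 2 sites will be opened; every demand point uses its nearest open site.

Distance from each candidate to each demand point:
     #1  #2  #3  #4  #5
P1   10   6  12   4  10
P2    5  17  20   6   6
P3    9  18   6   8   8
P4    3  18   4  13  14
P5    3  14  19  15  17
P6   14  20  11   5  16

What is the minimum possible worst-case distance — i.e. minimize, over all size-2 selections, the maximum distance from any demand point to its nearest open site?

9

Open {P1, P3}.
  Farthest demand point is #1 at distance 9 (to P3); all others are ≤ 9.
With {P1, P4} the worst case is 10.
With {P1, P6} the worst case is 11.
No size-2 selection achieves below 9.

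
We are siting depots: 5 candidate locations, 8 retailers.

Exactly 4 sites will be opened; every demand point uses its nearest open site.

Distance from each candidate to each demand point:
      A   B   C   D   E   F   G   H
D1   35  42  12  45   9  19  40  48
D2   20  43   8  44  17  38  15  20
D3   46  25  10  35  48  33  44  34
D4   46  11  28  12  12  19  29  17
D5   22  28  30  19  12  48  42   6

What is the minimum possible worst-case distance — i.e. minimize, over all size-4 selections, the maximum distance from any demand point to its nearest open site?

Open {D1, D2, D3, D4}.
  Farthest demand point is A at distance 20 (to D2); all others are ≤ 20.
With {D1, D2, D4, D5} the worst case is 20.
With {D2, D3, D4, D5} the worst case is 20.
No size-4 selection achieves below 20.

20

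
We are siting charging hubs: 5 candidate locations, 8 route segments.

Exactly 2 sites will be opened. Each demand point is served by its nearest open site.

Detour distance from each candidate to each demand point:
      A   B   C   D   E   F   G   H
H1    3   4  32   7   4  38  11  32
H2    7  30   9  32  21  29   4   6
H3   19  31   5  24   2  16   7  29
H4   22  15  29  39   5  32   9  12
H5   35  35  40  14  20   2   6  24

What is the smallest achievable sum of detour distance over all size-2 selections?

66

Open {H1, H2}.
  A→H1 3, B→H1 4, C→H2 9, D→H1 7, E→H1 4, F→H2 29, G→H2 4, H→H2 6  ⇒ total 66.
Compare {H1, H3}: total 73.
Compare {H1, H5}: total 82.
No size-2 selection does better; minimum is 66.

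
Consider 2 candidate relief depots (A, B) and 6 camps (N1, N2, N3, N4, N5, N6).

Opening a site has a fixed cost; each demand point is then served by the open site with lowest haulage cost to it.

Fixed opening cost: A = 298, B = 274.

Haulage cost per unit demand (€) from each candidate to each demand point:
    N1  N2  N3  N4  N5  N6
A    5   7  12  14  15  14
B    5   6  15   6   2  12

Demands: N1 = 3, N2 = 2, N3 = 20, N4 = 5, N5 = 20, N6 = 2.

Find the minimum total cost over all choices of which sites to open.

695

Open {B}: assign each demand point to its cheapest open site.
  N1→B 3×5=15, N2→B 2×6=12, N3→B 20×15=300, N4→B 5×6=30, N5→B 20×2=40, N6→B 2×12=24
  haulage cost 421, fixed 274 → total 695.
Compare {A, B}: haulage cost 361 + fixed 572 = 933.
Compare {A}: haulage cost 667 + fixed 298 = 965.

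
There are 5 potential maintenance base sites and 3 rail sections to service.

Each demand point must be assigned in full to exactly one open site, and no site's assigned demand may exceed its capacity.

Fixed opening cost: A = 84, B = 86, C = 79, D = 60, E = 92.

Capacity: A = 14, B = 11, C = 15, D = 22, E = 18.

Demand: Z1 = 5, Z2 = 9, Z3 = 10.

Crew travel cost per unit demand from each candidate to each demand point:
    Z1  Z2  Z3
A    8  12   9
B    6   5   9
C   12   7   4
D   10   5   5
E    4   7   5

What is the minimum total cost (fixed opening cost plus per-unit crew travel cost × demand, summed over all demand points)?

267

Open {D, E}; cheapest assignment that respects the capacities:
  D (cap 22, load 19): Z2, Z3 — cost 9×5 + 10×5 = 95
  E (cap 18, load 5): Z1 — cost 5×4 = 20
  Shipping 115, fixed 152 → total 267.
  Any other capacity-feasible assignment to {D, E} ships for at least 115.
Compare {B, D}: its best feasible assignment gives total 271.
Compare {C, D}: its best feasible assignment gives total 274.
Every other set of open sites that can feasibly serve all demand totals ≥ 271 even under its best assignment. Minimum: 267.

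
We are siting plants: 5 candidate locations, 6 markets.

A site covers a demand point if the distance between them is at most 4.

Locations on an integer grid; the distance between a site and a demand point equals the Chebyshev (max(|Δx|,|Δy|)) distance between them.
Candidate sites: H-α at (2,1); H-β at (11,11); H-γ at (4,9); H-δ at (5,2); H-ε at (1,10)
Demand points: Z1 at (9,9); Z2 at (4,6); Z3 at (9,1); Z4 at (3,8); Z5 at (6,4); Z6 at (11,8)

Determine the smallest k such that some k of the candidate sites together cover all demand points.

Coverage sets (demand points within 4 of each site):
  H-α: {Z5}
  H-β: {Z1, Z6}
  H-γ: {Z2, Z4}
  H-δ: {Z2, Z3, Z5}
  H-ε: {Z2, Z4}
No 2 sites suffice: every size-2 union leaves at least one demand point uncovered.
But {H-β, H-γ, H-δ} covers everything, so the minimum is 3.

3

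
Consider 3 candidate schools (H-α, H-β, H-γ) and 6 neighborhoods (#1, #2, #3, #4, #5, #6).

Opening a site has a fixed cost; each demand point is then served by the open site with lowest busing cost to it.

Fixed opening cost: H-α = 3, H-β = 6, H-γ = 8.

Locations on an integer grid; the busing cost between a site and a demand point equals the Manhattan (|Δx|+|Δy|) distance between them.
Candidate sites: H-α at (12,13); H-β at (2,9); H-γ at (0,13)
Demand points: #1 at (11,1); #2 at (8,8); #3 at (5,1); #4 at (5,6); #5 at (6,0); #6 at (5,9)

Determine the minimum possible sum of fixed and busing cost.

Open {H-α, H-β}: assign each demand point to its cheapest open site.
  #1→H-α 13, #2→H-β 7, #3→H-β 11, #4→H-β 6, #5→H-β 13, #6→H-β 3
  busing cost 53, fixed 9 → total 62.
Compare {H-β}: busing cost 57 + fixed 6 = 63.
Compare {H-α, H-β, H-γ}: busing cost 53 + fixed 17 = 70.
Compare {H-β, H-γ}: busing cost 57 + fixed 14 = 71.
All other subsets cost ≥ 63. Minimum total cost: 62.

62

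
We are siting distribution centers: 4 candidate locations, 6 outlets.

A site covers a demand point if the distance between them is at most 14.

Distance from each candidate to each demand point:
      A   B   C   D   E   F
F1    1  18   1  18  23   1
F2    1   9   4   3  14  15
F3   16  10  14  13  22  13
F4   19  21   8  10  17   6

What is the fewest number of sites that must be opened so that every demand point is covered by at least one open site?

Coverage sets (demand points within 14 of each site):
  F1: {A, C, F}
  F2: {A, B, C, D, E}
  F3: {B, C, D, F}
  F4: {C, D, F}
No single site covers all 6 demand points.
But {F1, F2} covers everything, so the minimum is 2.

2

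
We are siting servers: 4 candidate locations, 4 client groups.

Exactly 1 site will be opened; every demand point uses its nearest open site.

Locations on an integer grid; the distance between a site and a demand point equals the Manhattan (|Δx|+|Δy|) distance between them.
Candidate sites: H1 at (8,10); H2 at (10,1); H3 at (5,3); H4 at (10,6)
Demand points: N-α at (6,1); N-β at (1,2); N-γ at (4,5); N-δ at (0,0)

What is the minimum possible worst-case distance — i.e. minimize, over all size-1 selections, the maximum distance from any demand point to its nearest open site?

8

Open {H3}.
  Farthest demand point is N-δ at distance 8 (to H3); all others are ≤ 8.
With {H2} the worst case is 11.
With {H4} the worst case is 16.
No size-1 selection achieves below 8.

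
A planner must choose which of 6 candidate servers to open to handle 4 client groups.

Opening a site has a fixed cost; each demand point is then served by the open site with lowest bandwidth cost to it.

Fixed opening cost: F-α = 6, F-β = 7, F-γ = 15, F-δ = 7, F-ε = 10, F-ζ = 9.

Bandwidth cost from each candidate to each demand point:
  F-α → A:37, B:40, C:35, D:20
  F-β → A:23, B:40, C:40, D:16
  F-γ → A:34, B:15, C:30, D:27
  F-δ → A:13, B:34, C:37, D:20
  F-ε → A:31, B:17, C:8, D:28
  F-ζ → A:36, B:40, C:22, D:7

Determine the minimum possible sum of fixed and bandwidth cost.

Open {F-δ, F-ε, F-ζ}: assign each demand point to its cheapest open site.
  A→F-δ 13, B→F-ε 17, C→F-ε 8, D→F-ζ 7
  bandwidth cost 45, fixed 26 → total 71.
Compare {F-δ, F-ε}: bandwidth cost 58 + fixed 17 = 75.
Compare {F-α, F-δ, F-ε, F-ζ}: bandwidth cost 45 + fixed 32 = 77.
Compare {F-β, F-δ, F-ε}: bandwidth cost 54 + fixed 24 = 78.
All other subsets cost ≥ 75. Minimum total cost: 71.

71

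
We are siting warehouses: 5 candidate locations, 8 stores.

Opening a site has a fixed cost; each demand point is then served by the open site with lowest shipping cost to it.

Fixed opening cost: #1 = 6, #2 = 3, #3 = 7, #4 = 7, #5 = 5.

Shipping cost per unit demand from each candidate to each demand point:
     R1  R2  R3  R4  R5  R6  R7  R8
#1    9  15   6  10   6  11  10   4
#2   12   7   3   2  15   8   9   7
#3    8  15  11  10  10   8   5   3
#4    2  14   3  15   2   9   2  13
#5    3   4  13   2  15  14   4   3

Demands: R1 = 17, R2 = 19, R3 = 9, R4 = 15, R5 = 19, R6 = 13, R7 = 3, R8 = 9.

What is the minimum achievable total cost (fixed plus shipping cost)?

357

Open {#2, #4, #5}: assign each demand point to its cheapest open site.
  R1→#4 17×2=34, R2→#5 19×4=76, R3→#2 9×3=27, R4→#2 15×2=30, R5→#4 19×2=38, R6→#2 13×8=104, R7→#4 3×2=6, R8→#5 9×3=27
  shipping cost 342, fixed 15 → total 357.
Compare {#3, #4, #5}: shipping cost 342 + fixed 19 = 361.
Compare {#1, #2, #4, #5}: shipping cost 342 + fixed 21 = 363.
Compare {#2, #3, #4, #5}: shipping cost 342 + fixed 22 = 364.
All other subsets cost ≥ 361. Minimum total cost: 357.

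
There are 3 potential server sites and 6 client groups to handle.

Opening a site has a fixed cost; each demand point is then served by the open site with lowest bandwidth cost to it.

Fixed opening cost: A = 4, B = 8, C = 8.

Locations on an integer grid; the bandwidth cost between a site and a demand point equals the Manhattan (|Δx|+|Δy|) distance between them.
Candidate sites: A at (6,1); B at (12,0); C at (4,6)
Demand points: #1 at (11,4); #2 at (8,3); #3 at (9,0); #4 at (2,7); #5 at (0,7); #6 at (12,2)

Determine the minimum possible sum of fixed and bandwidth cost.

Open {B, C}: assign each demand point to its cheapest open site.
  #1→B 5, #2→B 7, #3→B 3, #4→C 3, #5→C 5, #6→B 2
  bandwidth cost 25, fixed 16 → total 41.
Compare {A, B, C}: bandwidth cost 22 + fixed 20 = 42.
Compare {A, C}: bandwidth cost 31 + fixed 12 = 43.
Compare {A, B}: bandwidth cost 36 + fixed 12 = 48.
All other subsets cost ≥ 42. Minimum total cost: 41.

41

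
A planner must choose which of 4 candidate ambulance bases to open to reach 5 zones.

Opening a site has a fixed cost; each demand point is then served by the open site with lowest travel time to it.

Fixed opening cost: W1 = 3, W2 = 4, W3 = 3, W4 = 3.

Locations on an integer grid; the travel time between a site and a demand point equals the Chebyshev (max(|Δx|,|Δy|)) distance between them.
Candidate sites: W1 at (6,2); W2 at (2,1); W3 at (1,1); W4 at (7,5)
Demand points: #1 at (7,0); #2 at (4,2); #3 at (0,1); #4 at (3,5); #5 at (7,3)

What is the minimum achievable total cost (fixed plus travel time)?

15

Open {W1, W3}: assign each demand point to its cheapest open site.
  #1→W1 2, #2→W1 2, #3→W3 1, #4→W1 3, #5→W1 1
  travel time 9, fixed 6 → total 15.
Compare {W1}: travel time 14 + fixed 3 = 17.
Compare {W1, W2}: travel time 10 + fixed 7 = 17.
Compare {W1, W3, W4}: travel time 9 + fixed 9 = 18.
All other subsets cost ≥ 17. Minimum total cost: 15.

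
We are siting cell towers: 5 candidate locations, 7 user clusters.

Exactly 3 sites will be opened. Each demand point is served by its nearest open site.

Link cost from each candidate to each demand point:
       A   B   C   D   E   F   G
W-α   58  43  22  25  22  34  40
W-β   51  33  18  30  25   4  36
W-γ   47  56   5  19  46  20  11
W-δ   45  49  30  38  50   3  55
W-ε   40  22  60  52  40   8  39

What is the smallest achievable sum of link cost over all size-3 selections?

126

Open {W-β, W-γ, W-ε}.
  A→W-ε 40, B→W-ε 22, C→W-γ 5, D→W-γ 19, E→W-β 25, F→W-β 4, G→W-γ 11  ⇒ total 126.
Compare {W-α, W-γ, W-ε}: total 127.
Compare {W-γ, W-δ, W-ε}: total 140.
No size-3 selection does better; minimum is 126.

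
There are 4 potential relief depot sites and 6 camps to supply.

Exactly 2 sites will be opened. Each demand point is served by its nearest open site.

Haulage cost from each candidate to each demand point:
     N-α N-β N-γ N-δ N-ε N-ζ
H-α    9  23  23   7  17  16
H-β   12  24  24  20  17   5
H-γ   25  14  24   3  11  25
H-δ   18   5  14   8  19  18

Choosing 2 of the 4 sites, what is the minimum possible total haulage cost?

Open {H-β, H-δ}.
  N-α→H-β 12, N-β→H-δ 5, N-γ→H-δ 14, N-δ→H-δ 8, N-ε→H-β 17, N-ζ→H-β 5  ⇒ total 61.
Compare {H-α, H-δ}: total 68.
Compare {H-β, H-γ}: total 69.
No size-2 selection does better; minimum is 61.

61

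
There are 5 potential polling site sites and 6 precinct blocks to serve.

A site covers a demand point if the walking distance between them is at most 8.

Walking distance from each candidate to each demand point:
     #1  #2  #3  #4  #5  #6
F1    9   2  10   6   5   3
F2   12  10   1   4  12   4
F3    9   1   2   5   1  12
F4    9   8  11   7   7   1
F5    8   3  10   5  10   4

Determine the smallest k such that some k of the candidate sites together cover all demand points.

Coverage sets (demand points within 8 of each site):
  F1: {#2, #4, #5, #6}
  F2: {#3, #4, #6}
  F3: {#2, #3, #4, #5}
  F4: {#2, #4, #5, #6}
  F5: {#1, #2, #4, #6}
No single site covers all 6 demand points.
But {F3, F5} covers everything, so the minimum is 2.

2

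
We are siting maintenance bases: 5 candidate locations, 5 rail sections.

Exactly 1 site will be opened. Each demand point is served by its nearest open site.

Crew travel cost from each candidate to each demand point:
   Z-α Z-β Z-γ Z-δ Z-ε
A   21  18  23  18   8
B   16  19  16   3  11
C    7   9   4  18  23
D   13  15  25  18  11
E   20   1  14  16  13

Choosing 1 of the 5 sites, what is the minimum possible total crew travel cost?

61

Open {C}.
  Z-α→C 7, Z-β→C 9, Z-γ→C 4, Z-δ→C 18, Z-ε→C 23  ⇒ total 61.
Compare {E}: total 64.
Compare {B}: total 65.
No size-1 selection does better; minimum is 61.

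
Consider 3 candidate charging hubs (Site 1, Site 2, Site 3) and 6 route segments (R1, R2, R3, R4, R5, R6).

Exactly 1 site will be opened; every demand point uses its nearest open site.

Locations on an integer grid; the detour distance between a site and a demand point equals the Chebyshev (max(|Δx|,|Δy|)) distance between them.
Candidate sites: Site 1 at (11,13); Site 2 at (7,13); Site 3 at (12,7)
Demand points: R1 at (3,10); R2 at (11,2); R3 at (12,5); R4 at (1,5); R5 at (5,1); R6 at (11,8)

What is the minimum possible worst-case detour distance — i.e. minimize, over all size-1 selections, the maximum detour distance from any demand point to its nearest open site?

Open {Site 3}.
  Farthest demand point is R4 at detour distance 11 (to Site 3); all others are ≤ 11.
With {Site 1} the worst case is 12.
With {Site 2} the worst case is 12.
No size-1 selection achieves below 11.

11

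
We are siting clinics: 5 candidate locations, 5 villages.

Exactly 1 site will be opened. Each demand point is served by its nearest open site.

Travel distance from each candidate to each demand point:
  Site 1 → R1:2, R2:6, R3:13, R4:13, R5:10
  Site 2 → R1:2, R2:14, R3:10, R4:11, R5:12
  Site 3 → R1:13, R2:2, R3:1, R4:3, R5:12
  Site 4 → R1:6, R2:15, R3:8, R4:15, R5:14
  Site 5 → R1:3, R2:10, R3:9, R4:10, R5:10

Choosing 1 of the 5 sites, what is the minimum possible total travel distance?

31

Open {Site 3}.
  R1→Site 3 13, R2→Site 3 2, R3→Site 3 1, R4→Site 3 3, R5→Site 3 12  ⇒ total 31.
Compare {Site 5}: total 42.
Compare {Site 1}: total 44.
No size-1 selection does better; minimum is 31.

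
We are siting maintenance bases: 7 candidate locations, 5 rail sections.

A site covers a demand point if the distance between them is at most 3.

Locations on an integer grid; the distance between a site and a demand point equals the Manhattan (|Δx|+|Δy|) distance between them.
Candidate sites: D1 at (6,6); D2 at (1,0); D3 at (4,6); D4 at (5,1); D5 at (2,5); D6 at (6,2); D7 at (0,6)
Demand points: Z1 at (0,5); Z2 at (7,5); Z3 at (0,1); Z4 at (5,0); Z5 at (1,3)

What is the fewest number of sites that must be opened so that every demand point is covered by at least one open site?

4

Coverage sets (demand points within 3 of each site):
  D1: {Z2}
  D2: {Z3, Z5}
  D3: {}
  D4: {Z4}
  D5: {Z1, Z5}
  D6: {Z4}
  D7: {Z1}
No 3 sites suffice: every size-3 union leaves at least one demand point uncovered.
But {D1, D2, D4, D5} covers everything, so the minimum is 4.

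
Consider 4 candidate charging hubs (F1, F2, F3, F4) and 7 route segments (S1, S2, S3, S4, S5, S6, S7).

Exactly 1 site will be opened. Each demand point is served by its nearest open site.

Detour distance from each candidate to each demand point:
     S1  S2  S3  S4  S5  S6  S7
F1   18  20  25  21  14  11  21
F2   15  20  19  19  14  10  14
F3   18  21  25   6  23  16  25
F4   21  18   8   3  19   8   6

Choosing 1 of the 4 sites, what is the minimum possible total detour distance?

83

Open {F4}.
  S1→F4 21, S2→F4 18, S3→F4 8, S4→F4 3, S5→F4 19, S6→F4 8, S7→F4 6  ⇒ total 83.
Compare {F2}: total 111.
Compare {F1}: total 130.
No size-1 selection does better; minimum is 83.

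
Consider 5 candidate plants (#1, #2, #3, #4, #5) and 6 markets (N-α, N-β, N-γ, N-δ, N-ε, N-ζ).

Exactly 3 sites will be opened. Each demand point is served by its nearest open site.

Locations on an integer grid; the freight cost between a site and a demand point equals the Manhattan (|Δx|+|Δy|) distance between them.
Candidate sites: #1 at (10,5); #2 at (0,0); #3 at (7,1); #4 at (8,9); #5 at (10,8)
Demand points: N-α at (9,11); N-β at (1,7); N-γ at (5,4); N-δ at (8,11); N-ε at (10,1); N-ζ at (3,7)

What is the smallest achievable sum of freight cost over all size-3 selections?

Open {#2, #3, #4}.
  N-α→#4 3, N-β→#2 8, N-γ→#3 5, N-δ→#4 2, N-ε→#3 3, N-ζ→#4 7  ⇒ total 28.
Compare {#1, #3, #4}: total 29.
Compare {#3, #4, #5}: total 29.
No size-3 selection does better; minimum is 28.

28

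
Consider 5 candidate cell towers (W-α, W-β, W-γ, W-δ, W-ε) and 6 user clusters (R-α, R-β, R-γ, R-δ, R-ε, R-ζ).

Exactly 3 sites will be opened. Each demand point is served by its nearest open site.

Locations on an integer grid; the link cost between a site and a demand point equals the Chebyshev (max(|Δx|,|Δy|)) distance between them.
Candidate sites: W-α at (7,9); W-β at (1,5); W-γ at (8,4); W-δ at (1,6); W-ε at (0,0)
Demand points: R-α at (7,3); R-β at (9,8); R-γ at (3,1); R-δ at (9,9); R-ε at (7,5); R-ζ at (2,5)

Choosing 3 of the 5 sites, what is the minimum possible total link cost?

Open {W-α, W-β, W-γ}.
  R-α→W-γ 1, R-β→W-α 2, R-γ→W-β 4, R-δ→W-α 2, R-ε→W-γ 1, R-ζ→W-β 1  ⇒ total 11.
Compare {W-α, W-γ, W-δ}: total 12.
Compare {W-α, W-γ, W-ε}: total 14.
No size-3 selection does better; minimum is 11.

11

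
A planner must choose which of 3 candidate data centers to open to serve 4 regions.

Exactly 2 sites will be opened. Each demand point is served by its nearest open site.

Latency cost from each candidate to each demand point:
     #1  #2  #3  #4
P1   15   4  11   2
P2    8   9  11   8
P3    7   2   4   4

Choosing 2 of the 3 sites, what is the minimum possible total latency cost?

Open {P1, P3}.
  #1→P3 7, #2→P3 2, #3→P3 4, #4→P1 2  ⇒ total 15.
Compare {P2, P3}: total 17.
Compare {P1, P2}: total 25.

15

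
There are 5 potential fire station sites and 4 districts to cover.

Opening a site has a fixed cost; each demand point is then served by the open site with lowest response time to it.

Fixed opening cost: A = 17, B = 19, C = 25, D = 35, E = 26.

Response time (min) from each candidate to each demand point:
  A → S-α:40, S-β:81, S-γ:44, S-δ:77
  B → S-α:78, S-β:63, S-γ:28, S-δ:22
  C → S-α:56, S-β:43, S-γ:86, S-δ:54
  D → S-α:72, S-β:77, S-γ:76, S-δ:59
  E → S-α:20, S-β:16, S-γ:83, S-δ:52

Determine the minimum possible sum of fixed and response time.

131

Open {B, E}: assign each demand point to its cheapest open site.
  S-α→E 20, S-β→E 16, S-γ→B 28, S-δ→B 22
  response time 86, fixed 45 → total 131.
Compare {A, B, E}: response time 86 + fixed 62 = 148.
Compare {B, C, E}: response time 86 + fixed 70 = 156.
Compare {B, D, E}: response time 86 + fixed 80 = 166.
All other subsets cost ≥ 148. Minimum total cost: 131.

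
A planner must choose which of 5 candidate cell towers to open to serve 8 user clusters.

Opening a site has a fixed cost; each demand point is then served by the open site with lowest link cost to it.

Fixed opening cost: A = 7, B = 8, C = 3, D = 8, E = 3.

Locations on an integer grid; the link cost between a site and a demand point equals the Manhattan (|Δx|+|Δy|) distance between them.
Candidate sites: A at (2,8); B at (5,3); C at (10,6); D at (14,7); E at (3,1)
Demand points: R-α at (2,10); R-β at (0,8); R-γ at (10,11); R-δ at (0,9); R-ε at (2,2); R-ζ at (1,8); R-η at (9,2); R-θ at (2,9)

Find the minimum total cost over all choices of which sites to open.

34

Open {A, C, E}: assign each demand point to its cheapest open site.
  R-α→A 2, R-β→A 2, R-γ→C 5, R-δ→A 3, R-ε→E 2, R-ζ→A 1, R-η→C 5, R-θ→A 1
  link cost 21, fixed 13 → total 34.
Compare {A, C}: link cost 25 + fixed 10 = 35.
Compare {A, E}: link cost 29 + fixed 10 = 39.
Compare {A, B, C}: link cost 23 + fixed 18 = 41.
All other subsets cost ≥ 35. Minimum total cost: 34.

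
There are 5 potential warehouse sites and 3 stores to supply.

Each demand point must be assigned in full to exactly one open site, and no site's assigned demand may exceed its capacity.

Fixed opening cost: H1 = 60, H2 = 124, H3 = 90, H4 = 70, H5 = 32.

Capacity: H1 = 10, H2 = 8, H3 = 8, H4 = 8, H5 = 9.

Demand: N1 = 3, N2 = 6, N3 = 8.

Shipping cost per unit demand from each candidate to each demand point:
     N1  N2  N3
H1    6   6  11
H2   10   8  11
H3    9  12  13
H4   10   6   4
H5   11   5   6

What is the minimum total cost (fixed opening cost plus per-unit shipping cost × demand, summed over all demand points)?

Open {H1, H5}; cheapest assignment that respects the capacities:
  H1 (cap 10, load 9): N1, N2 — cost 3×6 + 6×6 = 54
  H5 (cap 9, load 8): N3 — cost 8×6 = 48
  Shipping 102, fixed 92 → total 194.
  Any other capacity-feasible assignment to {H1, H5} ships for at least 102.
Compare {H4, H5}: its best feasible assignment gives total 197.
Compare {H1, H4}: its best feasible assignment gives total 216.
Every other set of open sites that can feasibly serve all demand totals ≥ 197 even under its best assignment. Minimum: 194.

194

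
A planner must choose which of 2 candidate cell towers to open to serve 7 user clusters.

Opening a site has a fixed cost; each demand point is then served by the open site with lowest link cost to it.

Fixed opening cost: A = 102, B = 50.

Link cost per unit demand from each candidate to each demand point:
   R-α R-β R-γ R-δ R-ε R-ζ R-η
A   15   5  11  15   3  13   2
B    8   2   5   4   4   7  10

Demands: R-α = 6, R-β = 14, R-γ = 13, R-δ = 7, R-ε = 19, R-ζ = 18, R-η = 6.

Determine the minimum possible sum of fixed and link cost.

481

Open {B}: assign each demand point to its cheapest open site.
  R-α→B 6×8=48, R-β→B 14×2=28, R-γ→B 13×5=65, R-δ→B 7×4=28, R-ε→B 19×4=76, R-ζ→B 18×7=126, R-η→B 6×10=60
  link cost 431, fixed 50 → total 481.
Compare {A, B}: link cost 364 + fixed 152 = 516.
Compare {A}: link cost 711 + fixed 102 = 813.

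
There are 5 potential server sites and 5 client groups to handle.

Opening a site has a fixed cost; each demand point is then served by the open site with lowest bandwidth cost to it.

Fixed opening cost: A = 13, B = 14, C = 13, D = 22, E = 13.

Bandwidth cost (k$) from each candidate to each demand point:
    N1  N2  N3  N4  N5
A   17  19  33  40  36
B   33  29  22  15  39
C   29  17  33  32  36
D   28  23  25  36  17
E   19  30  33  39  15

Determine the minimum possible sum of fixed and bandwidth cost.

Open {B, E}: assign each demand point to its cheapest open site.
  N1→E 19, N2→B 29, N3→B 22, N4→B 15, N5→E 15
  bandwidth cost 100, fixed 27 → total 127.
Compare {A, B, E}: bandwidth cost 88 + fixed 40 = 128.
Compare {B, C, E}: bandwidth cost 88 + fixed 40 = 128.
Compare {A, B}: bandwidth cost 109 + fixed 27 = 136.
All other subsets cost ≥ 128. Minimum total cost: 127.

127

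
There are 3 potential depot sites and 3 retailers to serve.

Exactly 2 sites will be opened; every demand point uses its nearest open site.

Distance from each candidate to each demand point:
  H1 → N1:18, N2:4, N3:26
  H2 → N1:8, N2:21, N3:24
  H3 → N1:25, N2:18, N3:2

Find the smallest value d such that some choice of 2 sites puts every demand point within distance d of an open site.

18

Open {H1, H3}.
  Farthest demand point is N1 at distance 18 (to H1); all others are ≤ 18.
With {H2, H3} the worst case is 18.
With {H1, H2} the worst case is 24.
No size-2 selection achieves below 18.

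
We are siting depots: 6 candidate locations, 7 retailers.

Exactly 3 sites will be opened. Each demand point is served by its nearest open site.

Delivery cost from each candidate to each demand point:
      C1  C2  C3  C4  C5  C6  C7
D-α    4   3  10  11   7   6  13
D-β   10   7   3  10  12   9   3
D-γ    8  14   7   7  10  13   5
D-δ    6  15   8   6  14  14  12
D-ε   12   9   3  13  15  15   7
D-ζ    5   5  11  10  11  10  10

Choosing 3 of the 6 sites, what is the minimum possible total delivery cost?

32

Open {D-α, D-β, D-δ}.
  C1→D-α 4, C2→D-α 3, C3→D-β 3, C4→D-δ 6, C5→D-α 7, C6→D-α 6, C7→D-β 3  ⇒ total 32.
Compare {D-α, D-β, D-γ}: total 33.
Compare {D-α, D-γ, D-ε}: total 35.
No size-3 selection does better; minimum is 32.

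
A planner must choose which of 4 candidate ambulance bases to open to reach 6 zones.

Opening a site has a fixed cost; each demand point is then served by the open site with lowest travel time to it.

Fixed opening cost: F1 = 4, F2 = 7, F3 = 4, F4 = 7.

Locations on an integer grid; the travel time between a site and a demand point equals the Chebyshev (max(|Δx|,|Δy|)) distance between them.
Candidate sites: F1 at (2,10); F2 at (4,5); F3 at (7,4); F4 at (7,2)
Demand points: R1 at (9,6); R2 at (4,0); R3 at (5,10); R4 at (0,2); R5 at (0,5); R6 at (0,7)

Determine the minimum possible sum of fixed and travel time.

32

Open {F1, F3}: assign each demand point to its cheapest open site.
  R1→F3 2, R2→F3 4, R3→F1 3, R4→F3 7, R5→F1 5, R6→F1 3
  travel time 24, fixed 8 → total 32.
Compare {F2}: travel time 27 + fixed 7 = 34.
Compare {F2, F3}: travel time 23 + fixed 11 = 34.
Compare {F1, F2}: travel time 24 + fixed 11 = 35.
All other subsets cost ≥ 34. Minimum total cost: 32.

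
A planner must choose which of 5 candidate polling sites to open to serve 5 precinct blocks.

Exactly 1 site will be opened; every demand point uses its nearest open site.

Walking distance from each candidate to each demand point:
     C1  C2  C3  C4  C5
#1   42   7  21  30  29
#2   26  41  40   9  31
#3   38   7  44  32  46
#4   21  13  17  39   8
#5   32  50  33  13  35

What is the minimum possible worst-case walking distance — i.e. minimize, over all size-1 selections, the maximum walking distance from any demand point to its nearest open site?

Open {#4}.
  Farthest demand point is C4 at walking distance 39 (to #4); all others are ≤ 39.
With {#2} the worst case is 41.
With {#1} the worst case is 42.
No size-1 selection achieves below 39.

39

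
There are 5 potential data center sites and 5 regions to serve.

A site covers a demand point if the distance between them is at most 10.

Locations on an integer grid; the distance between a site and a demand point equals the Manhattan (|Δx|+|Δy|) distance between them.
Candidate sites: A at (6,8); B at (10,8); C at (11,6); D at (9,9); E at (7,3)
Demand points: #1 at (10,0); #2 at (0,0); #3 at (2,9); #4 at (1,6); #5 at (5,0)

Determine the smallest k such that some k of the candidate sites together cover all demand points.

Coverage sets (demand points within 10 of each site):
  A: {#3, #4, #5}
  B: {#1, #3}
  C: {#1, #4}
  D: {#1, #3}
  E: {#1, #2, #4, #5}
No single site covers all 5 demand points.
But {A, E} covers everything, so the minimum is 2.

2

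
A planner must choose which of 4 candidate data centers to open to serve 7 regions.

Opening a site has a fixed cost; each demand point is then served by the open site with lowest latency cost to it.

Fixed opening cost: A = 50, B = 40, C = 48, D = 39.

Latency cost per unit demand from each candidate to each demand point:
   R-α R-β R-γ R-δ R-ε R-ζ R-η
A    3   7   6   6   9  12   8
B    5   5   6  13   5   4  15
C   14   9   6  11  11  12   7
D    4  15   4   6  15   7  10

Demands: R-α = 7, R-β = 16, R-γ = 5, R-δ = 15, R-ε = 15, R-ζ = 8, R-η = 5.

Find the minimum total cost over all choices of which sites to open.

454

Open {B, D}: assign each demand point to its cheapest open site.
  R-α→D 7×4=28, R-β→B 16×5=80, R-γ→D 5×4=20, R-δ→D 15×6=90, R-ε→B 15×5=75, R-ζ→B 8×4=32, R-η→D 5×10=50
  latency cost 375, fixed 79 → total 454.
Compare {A, B}: latency cost 368 + fixed 90 = 458.
Compare {A, B, D}: latency cost 358 + fixed 129 = 487.
Compare {B, C, D}: latency cost 360 + fixed 127 = 487.
All other subsets cost ≥ 458. Minimum total cost: 454.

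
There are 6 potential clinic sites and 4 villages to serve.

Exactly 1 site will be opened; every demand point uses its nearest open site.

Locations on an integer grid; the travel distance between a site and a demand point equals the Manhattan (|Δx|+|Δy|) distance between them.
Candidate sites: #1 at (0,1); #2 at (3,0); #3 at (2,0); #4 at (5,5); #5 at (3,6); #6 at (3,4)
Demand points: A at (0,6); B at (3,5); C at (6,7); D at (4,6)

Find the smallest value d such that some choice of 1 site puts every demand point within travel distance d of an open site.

4

Open {#5}.
  Farthest demand point is C at travel distance 4 (to #5); all others are ≤ 4.
With {#4} the worst case is 6.
With {#6} the worst case is 6.
No size-1 selection achieves below 4.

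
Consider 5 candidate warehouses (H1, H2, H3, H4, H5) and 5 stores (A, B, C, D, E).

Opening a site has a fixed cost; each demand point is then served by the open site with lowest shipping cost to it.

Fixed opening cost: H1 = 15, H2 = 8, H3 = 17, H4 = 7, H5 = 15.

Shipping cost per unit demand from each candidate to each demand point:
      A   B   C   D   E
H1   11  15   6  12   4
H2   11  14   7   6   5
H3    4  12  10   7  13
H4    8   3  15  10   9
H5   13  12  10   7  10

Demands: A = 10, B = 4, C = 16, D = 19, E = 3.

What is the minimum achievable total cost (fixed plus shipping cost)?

321

Open {H1, H2, H3, H4}: assign each demand point to its cheapest open site.
  A→H3 10×4=40, B→H4 4×3=12, C→H1 16×6=96, D→H2 19×6=114, E→H1 3×4=12
  shipping cost 274, fixed 47 → total 321.
Compare {H2, H3, H4}: shipping cost 293 + fixed 32 = 325.
Compare {H1, H3, H4}: shipping cost 293 + fixed 39 = 332.
Compare {H1, H2, H3, H4, H5}: shipping cost 274 + fixed 62 = 336.
All other subsets cost ≥ 325. Minimum total cost: 321.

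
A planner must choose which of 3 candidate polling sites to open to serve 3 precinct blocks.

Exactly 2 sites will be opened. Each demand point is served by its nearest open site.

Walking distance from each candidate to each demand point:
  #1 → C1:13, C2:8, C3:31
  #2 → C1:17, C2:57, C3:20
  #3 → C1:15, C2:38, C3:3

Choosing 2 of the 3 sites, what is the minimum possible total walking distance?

24

Open {#1, #3}.
  C1→#1 13, C2→#1 8, C3→#3 3  ⇒ total 24.
Compare {#1, #2}: total 41.
Compare {#2, #3}: total 56.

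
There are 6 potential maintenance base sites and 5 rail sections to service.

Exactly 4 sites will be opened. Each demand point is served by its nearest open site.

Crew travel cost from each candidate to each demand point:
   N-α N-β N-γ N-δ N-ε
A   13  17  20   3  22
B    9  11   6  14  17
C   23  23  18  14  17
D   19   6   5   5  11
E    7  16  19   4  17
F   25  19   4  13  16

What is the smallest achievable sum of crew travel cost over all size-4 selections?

31

Open {A, D, E, F}.
  N-α→E 7, N-β→D 6, N-γ→F 4, N-δ→A 3, N-ε→D 11  ⇒ total 31.
Compare {A, B, D, E}: total 32.
Compare {A, C, D, E}: total 32.
No size-4 selection does better; minimum is 31.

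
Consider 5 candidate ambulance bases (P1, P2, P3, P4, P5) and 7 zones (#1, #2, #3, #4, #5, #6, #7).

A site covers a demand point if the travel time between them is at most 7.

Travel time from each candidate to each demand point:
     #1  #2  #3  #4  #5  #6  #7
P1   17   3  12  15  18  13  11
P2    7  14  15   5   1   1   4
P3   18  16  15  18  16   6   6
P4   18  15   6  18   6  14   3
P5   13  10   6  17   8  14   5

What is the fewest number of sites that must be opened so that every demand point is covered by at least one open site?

3

Coverage sets (demand points within 7 of each site):
  P1: {#2}
  P2: {#1, #4, #5, #6, #7}
  P3: {#6, #7}
  P4: {#3, #5, #7}
  P5: {#3, #7}
No 2 sites suffice: every size-2 union leaves at least one demand point uncovered.
But {P1, P2, P4} covers everything, so the minimum is 3.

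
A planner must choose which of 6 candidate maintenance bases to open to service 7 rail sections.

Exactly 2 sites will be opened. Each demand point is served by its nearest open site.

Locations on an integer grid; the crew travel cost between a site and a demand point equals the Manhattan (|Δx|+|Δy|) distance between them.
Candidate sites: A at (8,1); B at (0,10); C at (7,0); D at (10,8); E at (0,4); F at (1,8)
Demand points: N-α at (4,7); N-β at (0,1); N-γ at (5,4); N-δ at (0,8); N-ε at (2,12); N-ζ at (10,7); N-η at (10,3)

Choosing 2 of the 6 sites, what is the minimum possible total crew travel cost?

32

Open {D, F}.
  N-α→F 4, N-β→F 8, N-γ→F 8, N-δ→F 1, N-ε→F 5, N-ζ→D 1, N-η→D 5  ⇒ total 32.
Compare {D, E}: total 35.
Compare {A, F}: total 36.
No size-2 selection does better; minimum is 32.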